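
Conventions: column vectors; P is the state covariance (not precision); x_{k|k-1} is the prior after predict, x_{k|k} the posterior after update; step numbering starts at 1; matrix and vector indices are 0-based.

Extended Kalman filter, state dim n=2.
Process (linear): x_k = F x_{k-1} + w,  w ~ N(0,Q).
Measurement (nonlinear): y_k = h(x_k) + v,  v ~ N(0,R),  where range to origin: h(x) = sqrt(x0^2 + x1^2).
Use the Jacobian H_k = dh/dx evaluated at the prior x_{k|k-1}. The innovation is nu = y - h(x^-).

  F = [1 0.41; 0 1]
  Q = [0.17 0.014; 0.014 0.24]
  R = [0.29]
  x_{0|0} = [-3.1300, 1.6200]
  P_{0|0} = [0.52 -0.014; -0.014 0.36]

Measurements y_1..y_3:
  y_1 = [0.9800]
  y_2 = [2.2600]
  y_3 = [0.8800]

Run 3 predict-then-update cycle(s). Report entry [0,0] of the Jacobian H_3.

H_jac[0,0] = -0.0932

step 1: x^-=[-2.4658, 1.6200]  P^-=[0.7390 0.1476; 0.1476 0.6000]  H_jac=[-0.8358 0.5491]  S=[0.8516]  K=[-0.6301; 0.2420]  nu=[-1.9704]  x^+=[-1.2243, 1.1432]  P^+=[0.4009 0.2775; 0.2775 0.5501]
step 2: x^-=[-0.7556, 1.1432]  P^-=[0.8909 0.5170; 0.5170 0.7901]  H_jac=[-0.5514 0.8342]  S=[0.6351]  K=[-0.0944; 0.5890]  nu=[0.8897]  x^+=[-0.8395, 1.6672]  P^+=[0.8853 0.5523; 0.5523 0.5698]
step 3: x^-=[-0.1560, 1.6672]  P^-=[1.6039 0.7999; 0.7999 0.8098]  H_jac=[-0.0932 0.9957]  S=[0.9583]  K=[0.6752; 0.7636]  nu=[-0.7945]  x^+=[-0.6924, 1.0605]  P^+=[1.1671 0.3059; 0.3059 0.2510]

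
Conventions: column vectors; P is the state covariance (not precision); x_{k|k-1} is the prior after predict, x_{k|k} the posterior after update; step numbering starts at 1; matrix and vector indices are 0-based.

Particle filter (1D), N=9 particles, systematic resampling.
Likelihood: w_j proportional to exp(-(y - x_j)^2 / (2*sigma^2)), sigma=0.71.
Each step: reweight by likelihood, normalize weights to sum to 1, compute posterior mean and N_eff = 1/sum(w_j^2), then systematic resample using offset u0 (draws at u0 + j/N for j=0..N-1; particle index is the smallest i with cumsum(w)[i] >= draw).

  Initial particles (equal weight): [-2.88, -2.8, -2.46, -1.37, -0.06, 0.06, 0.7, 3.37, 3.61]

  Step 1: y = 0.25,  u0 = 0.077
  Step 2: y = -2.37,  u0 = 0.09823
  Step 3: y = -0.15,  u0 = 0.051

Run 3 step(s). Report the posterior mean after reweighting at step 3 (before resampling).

post_mean = -0.0077

step 1: w=[0.0000, 0.0000, 0.0002, 0.0268, 0.3286, 0.3487, 0.2956, 0.0000, 0.0000]  mean=0.1708  Neff=3.1480  idx=[4, 4, 4, 5, 5, 5, 6, 6, 6]
step 2: w=[0.2102, 0.2102, 0.2102, 0.1195, 0.1195, 0.1195, 0.0036, 0.0036, 0.0036]  mean=-0.0087  Neff=5.7012  idx=[0, 0, 1, 2, 2, 3, 4, 5, 5]
step 3: w=[0.1129, 0.1129, 0.1129, 0.1129, 0.1129, 0.1089, 0.1089, 0.1089, 0.1089]  mean=-0.0077  Neff=8.9972  idx=[0, 1, 2, 3, 4, 5, 6, 7, 8]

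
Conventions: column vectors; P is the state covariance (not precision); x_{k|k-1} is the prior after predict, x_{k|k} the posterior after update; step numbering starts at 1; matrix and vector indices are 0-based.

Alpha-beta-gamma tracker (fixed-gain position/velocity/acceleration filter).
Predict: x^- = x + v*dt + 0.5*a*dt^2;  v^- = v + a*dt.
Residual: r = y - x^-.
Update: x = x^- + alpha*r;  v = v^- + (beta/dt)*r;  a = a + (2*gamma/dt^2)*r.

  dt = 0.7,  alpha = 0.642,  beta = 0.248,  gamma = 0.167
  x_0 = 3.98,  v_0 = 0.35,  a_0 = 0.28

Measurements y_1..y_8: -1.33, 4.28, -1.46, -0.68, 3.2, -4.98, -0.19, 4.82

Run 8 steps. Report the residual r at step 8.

step 1: x_pred=4.2936  r=-5.6236  x^+=0.6832  v^+=-1.4464  a^+=-3.5532
step 2: x_pred=-1.1997  r=5.4797  x^+=2.3183  v^+=-1.9922  a^+=0.1819
step 3: x_pred=0.9683  r=-2.4283  x^+=-0.5907  v^+=-2.7252  a^+=-1.4732
step 4: x_pred=-2.8592  r=2.1792  x^+=-1.4602  v^+=-2.9844  a^+=0.0122
step 5: x_pred=-3.5462  r=6.7462  x^+=0.7848  v^+=-0.5857  a^+=4.6107
step 6: x_pred=1.5044  r=-6.4844  x^+=-2.6586  v^+=0.3444  a^+=0.1906
step 7: x_pred=-2.3708  r=2.1808  x^+=-0.9707  v^+=1.2505  a^+=1.6771
step 8: x_pred=0.3155  r=4.5045  x^+=3.2074  v^+=4.0203  a^+=4.7476

resid = 4.5045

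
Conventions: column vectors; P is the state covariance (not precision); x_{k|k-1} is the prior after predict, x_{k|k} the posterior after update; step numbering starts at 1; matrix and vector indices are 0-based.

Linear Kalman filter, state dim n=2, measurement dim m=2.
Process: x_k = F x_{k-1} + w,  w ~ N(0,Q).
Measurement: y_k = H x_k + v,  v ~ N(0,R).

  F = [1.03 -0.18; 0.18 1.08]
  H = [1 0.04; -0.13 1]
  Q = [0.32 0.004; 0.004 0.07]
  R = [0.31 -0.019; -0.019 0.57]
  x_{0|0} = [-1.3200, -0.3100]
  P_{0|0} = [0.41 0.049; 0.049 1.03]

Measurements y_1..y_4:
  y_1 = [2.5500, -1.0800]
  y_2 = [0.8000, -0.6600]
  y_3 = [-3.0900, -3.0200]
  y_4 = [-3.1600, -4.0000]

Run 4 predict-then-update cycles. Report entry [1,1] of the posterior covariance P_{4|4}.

step 1: x^-=[-1.3038, -0.5724]  P^-=[0.7702 -0.0673; -0.0673 1.3037]  S=[1.0769 -0.1339; -0.1339 1.9042]  K=[0.7080 -0.0381; 0.0723 0.6943]  nu=[3.8767, -0.6771]  x^+=[1.4665, -0.7623]  P^+=[0.2205 -0.0065; -0.0065 0.3935]
step 2: x^-=[1.6477, -0.5593]  P^-=[0.5690 -0.0387; -0.0387 0.5336]  S=[0.8768 -0.1101; -0.1101 1.1233]  K=[0.6425 -0.0373; 0.0410 0.4835]  nu=[-0.8254, 0.1135]  x^+=[1.1132, -0.5382]  P^+=[0.2002 -0.0074; -0.0074 0.2739]
step 3: x^-=[1.2434, -0.3809]  P^-=[0.5440 -0.0202; -0.0202 0.3930]  S=[0.8530 -0.0941; -0.0941 0.9775]  K=[0.6333 -0.0320; 0.0398 0.4086]  nu=[-4.3182, -2.4774]  x^+=[-1.4118, -1.5653]  P^+=[0.1971 -0.0047; -0.0047 0.2315]
step 4: x^-=[-1.1724, -1.9446]  P^-=[0.5383 -0.0095; -0.0095 0.3446]  S=[0.8481 -0.0847; -0.0847 0.9262]  K=[0.6315 -0.0281; 0.0427 0.3773]  nu=[-1.9099, -2.2078]  x^+=[-2.3163, -2.8593]  P^+=[0.1964 -0.0025; -0.0025 0.2139]

P_post[1,1] = 0.2139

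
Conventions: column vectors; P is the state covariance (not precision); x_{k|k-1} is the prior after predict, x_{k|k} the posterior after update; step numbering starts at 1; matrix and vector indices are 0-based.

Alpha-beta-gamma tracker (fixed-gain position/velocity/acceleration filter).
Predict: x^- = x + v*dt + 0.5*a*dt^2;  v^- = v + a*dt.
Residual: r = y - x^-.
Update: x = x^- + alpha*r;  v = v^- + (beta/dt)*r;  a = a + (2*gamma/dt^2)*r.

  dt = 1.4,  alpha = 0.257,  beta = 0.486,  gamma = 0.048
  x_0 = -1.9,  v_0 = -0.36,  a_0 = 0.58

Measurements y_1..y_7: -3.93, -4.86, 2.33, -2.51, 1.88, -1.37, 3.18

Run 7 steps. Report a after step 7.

a_post = 0.0341

step 1: x_pred=-1.8356  r=-2.0944  x^+=-2.3739  v^+=-0.2751  a^+=0.4774
step 2: x_pred=-2.2911  r=-2.5689  x^+=-2.9513  v^+=-0.4985  a^+=0.3516
step 3: x_pred=-3.3046  r=5.6346  x^+=-1.8565  v^+=1.9498  a^+=0.6276
step 4: x_pred=1.4882  r=-3.9982  x^+=0.4607  v^+=1.4404  a^+=0.4317
step 5: x_pred=2.9004  r=-1.0204  x^+=2.6381  v^+=1.6906  a^+=0.3818
step 6: x_pred=5.3792  r=-6.7492  x^+=3.6446  v^+=-0.1178  a^+=0.0512
step 7: x_pred=3.5299  r=-0.3499  x^+=3.4399  v^+=-0.1676  a^+=0.0341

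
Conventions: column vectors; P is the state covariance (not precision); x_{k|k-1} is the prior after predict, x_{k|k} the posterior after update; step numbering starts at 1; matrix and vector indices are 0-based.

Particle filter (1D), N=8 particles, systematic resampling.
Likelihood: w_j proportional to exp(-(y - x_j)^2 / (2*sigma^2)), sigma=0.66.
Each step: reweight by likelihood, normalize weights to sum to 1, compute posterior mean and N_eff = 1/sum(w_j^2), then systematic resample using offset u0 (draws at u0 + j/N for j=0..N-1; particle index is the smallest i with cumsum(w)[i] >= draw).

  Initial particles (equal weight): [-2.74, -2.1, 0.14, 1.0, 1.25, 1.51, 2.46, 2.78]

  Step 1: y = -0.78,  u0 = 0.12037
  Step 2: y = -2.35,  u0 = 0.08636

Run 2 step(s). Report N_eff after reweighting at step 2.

N_eff = 2.0087

step 1: w=[0.0216, 0.2401, 0.6716, 0.0467, 0.0157, 0.0043, 0.0000, 0.0000]  mean=-0.3965  Neff=1.9547  idx=[1, 1, 2, 2, 2, 2, 2, 4]
step 2: w=[0.4989, 0.4989, 0.0004, 0.0004, 0.0004, 0.0004, 0.0004, 0.0000]  mean=-2.0951  Neff=2.0087  idx=[0, 0, 0, 0, 1, 1, 1, 1]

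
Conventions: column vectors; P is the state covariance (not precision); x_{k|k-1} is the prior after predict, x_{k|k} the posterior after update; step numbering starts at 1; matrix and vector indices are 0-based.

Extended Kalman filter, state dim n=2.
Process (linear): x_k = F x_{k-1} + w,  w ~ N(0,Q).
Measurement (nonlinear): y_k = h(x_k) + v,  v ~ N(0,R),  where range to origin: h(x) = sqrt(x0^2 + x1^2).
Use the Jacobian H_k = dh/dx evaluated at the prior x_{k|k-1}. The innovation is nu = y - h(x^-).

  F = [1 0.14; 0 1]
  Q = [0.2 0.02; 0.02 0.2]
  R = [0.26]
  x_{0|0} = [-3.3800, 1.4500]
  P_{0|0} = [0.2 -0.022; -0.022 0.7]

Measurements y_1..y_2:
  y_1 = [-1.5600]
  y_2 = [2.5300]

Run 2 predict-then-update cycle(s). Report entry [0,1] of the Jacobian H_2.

step 1: x^-=[-3.1770, 1.4500]  P^-=[0.4076 0.0960; 0.0960 0.9000]  H_jac=[-0.9097 0.4152]  S=[0.6799]  K=[-0.4867; 0.4211]  nu=[-5.0523]  x^+=[-0.7182, -0.6777]  P^+=[0.2465 0.2354; 0.2354 0.7794]
step 2: x^-=[-0.8131, -0.6777]  P^-=[0.5277 0.3645; 0.3645 0.9794]  H_jac=[-0.7681 -0.6403]  S=[1.3314]  K=[-0.4797; -0.6813]  nu=[1.4715]  x^+=[-1.5190, -1.6803]  P^+=[0.2213 -0.0707; -0.0707 0.3614]

H_jac[0,1] = -0.6403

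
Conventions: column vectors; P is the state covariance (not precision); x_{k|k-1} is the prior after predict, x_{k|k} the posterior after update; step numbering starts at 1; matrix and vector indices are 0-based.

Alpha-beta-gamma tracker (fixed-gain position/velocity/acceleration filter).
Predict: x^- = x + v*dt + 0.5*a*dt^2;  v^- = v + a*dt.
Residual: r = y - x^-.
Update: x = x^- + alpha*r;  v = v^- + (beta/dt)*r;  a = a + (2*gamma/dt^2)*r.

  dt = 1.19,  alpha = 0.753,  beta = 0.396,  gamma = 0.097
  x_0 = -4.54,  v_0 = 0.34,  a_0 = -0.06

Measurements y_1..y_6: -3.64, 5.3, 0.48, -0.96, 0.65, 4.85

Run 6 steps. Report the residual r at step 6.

step 1: x_pred=-4.1779  r=0.5379  x^+=-3.7729  v^+=0.4476  a^+=0.0137
step 2: x_pred=-3.2305  r=8.5305  x^+=3.1930  v^+=3.3026  a^+=1.1823
step 3: x_pred=7.9602  r=-7.4802  x^+=2.3276  v^+=2.2204  a^+=0.1576
step 4: x_pred=5.0814  r=-6.0414  x^+=0.5322  v^+=0.3975  a^+=-0.6701
step 5: x_pred=0.5308  r=0.1192  x^+=0.6206  v^+=-0.3602  a^+=-0.6537
step 6: x_pred=-0.2710  r=5.1210  x^+=3.5851  v^+=0.5659  a^+=0.0478

resid = 5.1210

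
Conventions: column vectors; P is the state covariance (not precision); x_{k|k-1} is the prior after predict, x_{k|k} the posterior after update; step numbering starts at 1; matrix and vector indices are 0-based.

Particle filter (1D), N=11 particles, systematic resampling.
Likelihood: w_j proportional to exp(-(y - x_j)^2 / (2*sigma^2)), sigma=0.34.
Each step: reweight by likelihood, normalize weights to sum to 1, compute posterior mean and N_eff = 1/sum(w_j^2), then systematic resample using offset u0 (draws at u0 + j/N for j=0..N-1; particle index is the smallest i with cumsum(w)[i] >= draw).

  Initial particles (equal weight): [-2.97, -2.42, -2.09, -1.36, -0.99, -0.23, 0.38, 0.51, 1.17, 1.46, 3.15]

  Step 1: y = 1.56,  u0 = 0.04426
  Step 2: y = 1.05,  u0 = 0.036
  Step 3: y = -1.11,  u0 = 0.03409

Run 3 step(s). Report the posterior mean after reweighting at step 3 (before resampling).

step 1: w=[0.0000, 0.0000, 0.0000, 0.0000, 0.0000, 0.0000, 0.0016, 0.0057, 0.3484, 0.6442, 0.0000]  mean=1.3518  Neff=1.8641  idx=[8, 8, 8, 8, 9, 9, 9, 9, 9, 9, 9]
step 2: w=[0.1316, 0.1316, 0.1316, 0.1316, 0.0677, 0.0677, 0.0677, 0.0677, 0.0677, 0.0677, 0.0677]  mean=1.3074  Neff=9.8717  idx=[0, 0, 1, 2, 3, 3, 4, 6, 7, 8, 10]
step 3: w=[0.1664, 0.1664, 0.1664, 0.1664, 0.1664, 0.1664, 0.0004, 0.0004, 0.0004, 0.0004, 0.0004]  mean=1.1706  Neff=6.0228  idx=[0, 0, 1, 1, 2, 2, 3, 4, 4, 5, 5]

post_mean = 1.1706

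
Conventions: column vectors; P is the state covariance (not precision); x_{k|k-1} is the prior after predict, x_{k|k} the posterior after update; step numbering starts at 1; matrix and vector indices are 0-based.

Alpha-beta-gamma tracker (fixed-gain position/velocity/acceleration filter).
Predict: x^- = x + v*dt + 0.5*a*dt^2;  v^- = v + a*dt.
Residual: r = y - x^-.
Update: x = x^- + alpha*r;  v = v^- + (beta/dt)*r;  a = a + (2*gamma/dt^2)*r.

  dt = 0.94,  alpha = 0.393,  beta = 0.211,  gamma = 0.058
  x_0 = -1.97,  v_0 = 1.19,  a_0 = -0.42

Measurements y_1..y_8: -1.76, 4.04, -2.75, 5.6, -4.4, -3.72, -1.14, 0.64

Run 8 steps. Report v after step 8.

step 1: x_pred=-1.0370  r=-0.7230  x^+=-1.3211  v^+=0.6329  a^+=-0.5149
step 2: x_pred=-0.9537  r=4.9937  x^+=1.0088  v^+=1.2698  a^+=0.1407
step 3: x_pred=2.2646  r=-5.0146  x^+=0.2939  v^+=0.2764  a^+=-0.5177
step 4: x_pred=0.3250  r=5.2750  x^+=2.3981  v^+=0.9739  a^+=0.1748
step 5: x_pred=3.3907  r=-7.7907  x^+=0.3290  v^+=-0.6105  a^+=-0.8479
step 6: x_pred=-0.6196  r=-3.1004  x^+=-1.8380  v^+=-2.1036  a^+=-1.2550
step 7: x_pred=-4.3698  r=3.2298  x^+=-3.1005  v^+=-2.5582  a^+=-0.8309
step 8: x_pred=-5.8723  r=6.5123  x^+=-3.3130  v^+=-1.8775  a^+=0.0240

v_post = -1.8775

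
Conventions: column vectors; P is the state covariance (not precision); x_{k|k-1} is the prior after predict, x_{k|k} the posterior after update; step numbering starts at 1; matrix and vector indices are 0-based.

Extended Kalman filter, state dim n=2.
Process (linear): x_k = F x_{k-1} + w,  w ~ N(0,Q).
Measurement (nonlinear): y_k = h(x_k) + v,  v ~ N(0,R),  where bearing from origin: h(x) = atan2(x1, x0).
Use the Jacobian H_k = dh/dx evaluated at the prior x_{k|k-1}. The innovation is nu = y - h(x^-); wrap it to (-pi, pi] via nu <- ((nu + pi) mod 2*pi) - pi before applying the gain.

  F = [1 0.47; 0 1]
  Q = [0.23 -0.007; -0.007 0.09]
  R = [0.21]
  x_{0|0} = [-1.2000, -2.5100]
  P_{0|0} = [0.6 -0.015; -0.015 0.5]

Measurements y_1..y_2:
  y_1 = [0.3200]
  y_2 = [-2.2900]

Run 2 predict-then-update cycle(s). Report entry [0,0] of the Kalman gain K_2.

step 1: x^-=[-2.3797, -2.5100]  P^-=[0.9263 0.2130; 0.2130 0.5900]  H_jac=[0.2098 -0.1989]  S=[0.2563]  K=[0.5929; -0.2835]  nu=[2.6496]  x^+=[-0.8088, -3.2611]  P^+=[0.8362 0.2561; 0.2561 0.5694]
step 2: x^-=[-2.3415, -3.2611]  P^-=[1.4327 0.5167; 0.5167 0.6594]  H_jac=[0.2023 -0.1453]  S=[0.2522]  K=[0.8518; 0.0347]  nu=[-0.0965]  x^+=[-2.4237, -3.2645]  P^+=[1.2497 0.5092; 0.5092 0.6591]

K[0,0] = 0.8518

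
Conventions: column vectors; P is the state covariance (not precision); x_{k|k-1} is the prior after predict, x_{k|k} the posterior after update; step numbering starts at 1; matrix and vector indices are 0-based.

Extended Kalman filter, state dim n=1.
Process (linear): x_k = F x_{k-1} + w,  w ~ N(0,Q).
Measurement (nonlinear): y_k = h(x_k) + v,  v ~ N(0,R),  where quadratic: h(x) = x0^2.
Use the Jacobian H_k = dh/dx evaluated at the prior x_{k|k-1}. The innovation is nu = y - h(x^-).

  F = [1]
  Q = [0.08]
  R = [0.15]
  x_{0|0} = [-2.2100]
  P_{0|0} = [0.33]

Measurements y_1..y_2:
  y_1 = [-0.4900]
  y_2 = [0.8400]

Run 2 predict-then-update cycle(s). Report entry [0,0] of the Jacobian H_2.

H_jac[0,0] = -2.0330

step 1: x^-=[-2.2100]  P^-=[0.4100]  H_jac=[-4.4200]  S=[8.1599]  K=[-0.2221]  nu=[-5.3741]  x^+=[-1.0165]  P^+=[0.0075]
step 2: x^-=[-1.0165]  P^-=[0.0875]  H_jac=[-2.0330]  S=[0.5118]  K=[-0.3477]  nu=[-0.1933]  x^+=[-0.9493]  P^+=[0.0257]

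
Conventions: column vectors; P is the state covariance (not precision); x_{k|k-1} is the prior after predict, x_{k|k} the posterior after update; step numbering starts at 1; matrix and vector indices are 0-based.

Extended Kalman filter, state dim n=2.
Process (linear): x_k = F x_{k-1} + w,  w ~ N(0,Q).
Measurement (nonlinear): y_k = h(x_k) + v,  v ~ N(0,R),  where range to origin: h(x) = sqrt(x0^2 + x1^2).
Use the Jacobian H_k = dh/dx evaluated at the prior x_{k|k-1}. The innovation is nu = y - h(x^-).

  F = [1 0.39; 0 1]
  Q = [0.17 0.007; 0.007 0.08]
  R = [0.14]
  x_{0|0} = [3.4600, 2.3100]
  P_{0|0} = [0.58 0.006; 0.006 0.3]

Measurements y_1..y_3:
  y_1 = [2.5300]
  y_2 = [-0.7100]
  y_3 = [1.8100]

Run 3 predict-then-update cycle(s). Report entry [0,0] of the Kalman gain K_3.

K[0,0] = 0.6709

step 1: x^-=[4.3609, 2.3100]  P^-=[0.8003 0.1300; 0.1300 0.3800]  H_jac=[0.8837 0.4681]  S=[0.9558]  K=[0.8036; 0.3063]  nu=[-2.4049]  x^+=[2.4283, 1.5734]  P^+=[0.1831 -0.1053; -0.1053 0.2903]
step 2: x^-=[3.0419, 1.5734]  P^-=[0.3151 0.0150; 0.0150 0.3703]  H_jac=[0.8882 0.4594]  S=[0.4790]  K=[0.5987; 0.3829]  nu=[-4.1347]  x^+=[0.5664, -0.0100]  P^+=[0.1434 -0.0949; -0.0949 0.3001]
step 3: x^-=[0.5625, -0.0100]  P^-=[0.2851 0.0292; 0.0292 0.3801]  H_jac=[0.9998 -0.0178]  S=[0.4241]  K=[0.6709; 0.0529]  nu=[1.2474]  x^+=[1.3994, 0.0559]  P^+=[0.0942 0.0141; 0.0141 0.3789]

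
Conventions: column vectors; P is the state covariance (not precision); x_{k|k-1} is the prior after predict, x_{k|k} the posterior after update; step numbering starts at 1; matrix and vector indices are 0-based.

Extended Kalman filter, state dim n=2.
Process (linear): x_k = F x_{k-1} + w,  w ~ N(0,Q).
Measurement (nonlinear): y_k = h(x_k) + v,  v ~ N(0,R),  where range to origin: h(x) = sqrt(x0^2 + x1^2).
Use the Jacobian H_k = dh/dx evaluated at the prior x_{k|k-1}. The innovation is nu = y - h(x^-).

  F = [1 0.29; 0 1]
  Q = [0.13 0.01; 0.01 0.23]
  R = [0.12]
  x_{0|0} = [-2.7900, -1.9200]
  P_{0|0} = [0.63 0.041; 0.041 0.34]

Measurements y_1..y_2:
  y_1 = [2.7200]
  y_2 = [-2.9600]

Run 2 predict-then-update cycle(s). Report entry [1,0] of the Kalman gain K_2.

K[1,0] = -0.5677

step 1: x^-=[-3.3468, -1.9200]  P^-=[0.8124 0.1496; 0.1496 0.5700]  H_jac=[-0.8674 -0.4976]  S=[1.0015]  K=[-0.7779; -0.4128]  nu=[-1.1384]  x^+=[-2.4612, -1.4501]  P^+=[0.2063 -0.1720; -0.1720 0.3994]
step 2: x^-=[-2.8817, -1.4501]  P^-=[0.2701 -0.0462; -0.0462 0.6294]  H_jac=[-0.8933 -0.4495]  S=[0.4256]  K=[-0.5182; -0.5677]  nu=[-6.1860]  x^+=[0.3236, 2.0620]  P^+=[0.1559 -0.1714; -0.1714 0.4922]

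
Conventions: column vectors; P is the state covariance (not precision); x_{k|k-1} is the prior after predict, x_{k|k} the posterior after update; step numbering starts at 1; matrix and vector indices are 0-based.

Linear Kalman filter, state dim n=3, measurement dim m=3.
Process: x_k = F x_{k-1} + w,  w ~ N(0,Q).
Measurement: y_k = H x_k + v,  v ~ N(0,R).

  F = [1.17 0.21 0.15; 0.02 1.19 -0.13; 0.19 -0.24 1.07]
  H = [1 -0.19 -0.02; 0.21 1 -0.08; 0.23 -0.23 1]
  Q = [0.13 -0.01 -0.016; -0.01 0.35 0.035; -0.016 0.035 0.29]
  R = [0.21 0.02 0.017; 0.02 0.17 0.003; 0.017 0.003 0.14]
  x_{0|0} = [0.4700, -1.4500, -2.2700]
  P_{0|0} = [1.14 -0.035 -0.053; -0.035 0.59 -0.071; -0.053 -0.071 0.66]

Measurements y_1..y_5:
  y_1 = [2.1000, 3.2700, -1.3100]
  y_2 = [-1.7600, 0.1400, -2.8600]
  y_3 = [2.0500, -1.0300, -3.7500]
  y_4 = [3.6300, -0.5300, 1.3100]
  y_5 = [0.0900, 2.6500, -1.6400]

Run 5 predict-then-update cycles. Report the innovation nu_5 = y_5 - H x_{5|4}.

innov = [-2.4098, 3.5534, -2.5167]

step 1: x^-=[-0.0951, -1.4210, -1.9916]  P^-=[1.6911 0.0995 0.2408; 0.0995 1.2177 -0.3212; 0.2408 -0.3212 1.1389]  S=[1.8957 0.2224 0.7084; 0.2224 1.5547 -0.5494; 0.7084 -0.5494 1.6807]  K=[0.8308 0.1866 0.0719; -0.1635 0.8359 -0.0020; -0.1886 0.1006 0.8669]  nu=[1.8853, 4.5516, 0.3766]  x^+=[2.3477, 2.0748, -1.5625]  P^+=[0.1809 0.0094 -0.0147; 0.0094 0.1392 0.0293; -0.0147 0.0293 0.1286]
step 2: x^-=[2.9481, 2.7191, -1.7238]  P^-=[0.3880 0.0462 0.0223; 0.0462 0.5408 0.0184; 0.0223 0.0184 0.4299]  S=[0.5994 0.0418 0.1274; 0.0418 0.7464 -0.1056; 0.1274 -0.1056 0.6159]  K=[0.6086 0.1435 0.0625; -0.1476 0.7444 0.0034; -0.1487 0.0989 0.7471]  nu=[-4.2259, -3.3361, -1.1889]  x^+=[-0.1768, 0.8556, -2.3136]  P^+=[0.1331 0.0081 -0.0092; 0.0081 0.1241 0.0269; -0.0092 0.0269 0.1107]
step 3: x^-=[-0.3743, 1.3153, -2.7145]  P^-=[0.3226 0.0387 0.0164; 0.0387 0.5197 0.0216; 0.0164 0.0216 0.4104]  S=[0.5363 0.0253 0.1075; 0.0253 0.7188 -0.1017; 0.1075 -0.1017 0.5885]  K=[0.5692 0.1344 0.0581; -0.1482 0.7376 0.0031; -0.1450 0.0987 0.7389]  nu=[2.6199, -2.4839, -0.6469]  x^+=[0.7454, -0.9071, -3.8176]  P^+=[0.1245 0.0076 -0.0087; 0.0076 0.1230 0.0267; -0.0087 0.0267 0.1094]
step 4: x^-=[0.1090, -0.5682, -3.7255]  P^-=[0.3106 0.0374 0.0151; 0.0374 0.5182 0.0216; 0.0151 0.0216 0.4089]  S=[0.5248 0.0220 0.1037; 0.0220 0.7163 -0.1022; 0.1037 -0.1022 0.5858]  K=[0.5609 0.1325 0.0569; -0.1486 0.7370 0.0030; -0.1446 0.0987 0.7383]  nu=[3.3385, -0.2827, 4.8798]  x^+=[2.2219, -1.2580, -0.6335]  P^+=[0.1227 0.0075 -0.0086; 0.0075 0.1229 0.0267; -0.0086 0.0267 0.1093]
step 5: x^-=[2.2404, -1.3702, 0.0462]  P^-=[0.3081 0.0372 0.0148; 0.0372 0.5181 0.0216; 0.0148 0.0216 0.4088]  S=[0.5224 0.0213 0.1029; 0.0213 0.7160 -0.1024; 0.1029 -0.1024 0.5854]  K=[0.5592 0.1321 0.0566; -0.1487 0.7370 0.0030; -0.1446 0.0987 0.7383]  nu=[-2.4098, 3.5534, -2.5167]  x^+=[1.2200, 1.5993, -1.1126]  P^+=[0.1223 0.0075 -0.0086; 0.0075 0.1229 0.0267; -0.0086 0.0267 0.1093]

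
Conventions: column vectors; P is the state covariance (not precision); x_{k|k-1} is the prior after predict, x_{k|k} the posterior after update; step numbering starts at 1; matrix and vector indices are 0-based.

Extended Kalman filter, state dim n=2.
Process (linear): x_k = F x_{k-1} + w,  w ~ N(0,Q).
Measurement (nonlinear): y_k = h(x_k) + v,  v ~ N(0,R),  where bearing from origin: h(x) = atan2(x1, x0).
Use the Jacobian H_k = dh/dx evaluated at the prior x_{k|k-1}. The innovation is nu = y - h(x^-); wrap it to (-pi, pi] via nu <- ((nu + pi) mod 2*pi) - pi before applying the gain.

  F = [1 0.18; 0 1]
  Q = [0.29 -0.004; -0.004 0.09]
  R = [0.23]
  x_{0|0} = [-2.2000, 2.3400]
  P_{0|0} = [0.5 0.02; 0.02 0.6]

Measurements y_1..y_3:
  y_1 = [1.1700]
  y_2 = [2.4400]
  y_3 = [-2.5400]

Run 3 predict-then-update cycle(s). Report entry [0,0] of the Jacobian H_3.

step 1: x^-=[-1.7788, 2.3400]  P^-=[0.8166 0.1240; 0.1240 0.6900]  H_jac=[-0.2708 -0.2059]  S=[0.3330]  K=[-0.7409; -0.5275]  nu=[-1.0508]  x^+=[-1.0003, 2.8943]  P^+=[0.6338 -0.0061; -0.0061 0.5973]
step 2: x^-=[-0.4793, 2.8943]  P^-=[0.9410 0.0974; 0.0974 0.6873]  H_jac=[-0.3363 -0.0557]  S=[0.3422]  K=[-0.9406; -0.2076]  nu=[0.7051]  x^+=[-1.1425, 2.7479]  P^+=[0.6382 0.0306; 0.0306 0.6726]
step 3: x^-=[-0.6479, 2.7479]  P^-=[0.9610 0.1476; 0.1476 0.7626]  H_jac=[-0.3447 -0.0813]  S=[0.3575]  K=[-0.9602; -0.3157]  nu=[1.9408]  x^+=[-2.5116, 2.1351]  P^+=[0.6314 0.0392; 0.0392 0.7270]

H_jac[0,0] = -0.3447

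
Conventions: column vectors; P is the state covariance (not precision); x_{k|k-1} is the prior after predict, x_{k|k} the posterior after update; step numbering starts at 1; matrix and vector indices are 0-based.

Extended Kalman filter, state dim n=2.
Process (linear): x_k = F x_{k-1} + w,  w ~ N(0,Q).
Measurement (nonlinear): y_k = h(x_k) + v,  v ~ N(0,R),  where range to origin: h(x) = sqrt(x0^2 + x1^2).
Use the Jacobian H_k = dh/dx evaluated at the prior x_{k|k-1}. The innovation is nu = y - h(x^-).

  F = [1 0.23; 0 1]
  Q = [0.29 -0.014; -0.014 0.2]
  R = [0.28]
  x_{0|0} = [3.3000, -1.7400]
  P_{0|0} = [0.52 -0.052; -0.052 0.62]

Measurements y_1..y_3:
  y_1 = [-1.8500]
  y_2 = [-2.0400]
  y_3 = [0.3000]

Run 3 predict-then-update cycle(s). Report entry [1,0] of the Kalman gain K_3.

step 1: x^-=[2.8998, -1.7400]  P^-=[0.8189 0.0766; 0.0766 0.8200]  H_jac=[0.8575 -0.5145]  S=[1.0316]  K=[0.6425; -0.3453]  nu=[-5.2318]  x^+=[-0.4614, 0.0666]  P^+=[0.3931 0.3055; 0.3055 0.6970]
step 2: x^-=[-0.4461, 0.0666]  P^-=[0.8605 0.4518; 0.4518 0.8970]  H_jac=[-0.9890 0.1477]  S=[1.0093]  K=[-0.7771; -0.3114]  nu=[-2.4911]  x^+=[1.4897, 0.8424]  P^+=[0.2510 0.2075; 0.2075 0.7991]
step 3: x^-=[1.6834, 0.8424]  P^-=[0.6787 0.3773; 0.3773 0.9991]  H_jac=[0.8943 0.4475]  S=[1.3249]  K=[0.5856; 0.5921]  nu=[-1.5825]  x^+=[0.7568, -0.0946]  P^+=[0.2244 -0.0821; -0.0821 0.5345]

K[1,0] = 0.5921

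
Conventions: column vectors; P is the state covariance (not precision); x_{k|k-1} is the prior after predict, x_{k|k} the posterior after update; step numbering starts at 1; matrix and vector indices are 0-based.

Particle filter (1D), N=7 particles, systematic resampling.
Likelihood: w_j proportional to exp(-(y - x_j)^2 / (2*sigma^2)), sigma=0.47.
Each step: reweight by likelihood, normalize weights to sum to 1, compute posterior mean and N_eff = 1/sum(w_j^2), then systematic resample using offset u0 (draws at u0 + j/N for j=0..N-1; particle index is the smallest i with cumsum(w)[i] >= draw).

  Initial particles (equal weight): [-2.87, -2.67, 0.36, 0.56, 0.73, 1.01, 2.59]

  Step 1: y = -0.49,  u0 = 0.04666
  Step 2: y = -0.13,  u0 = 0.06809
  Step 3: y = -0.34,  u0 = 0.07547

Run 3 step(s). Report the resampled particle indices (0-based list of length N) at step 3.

resampled_idx = [0, 1, 2, 3, 3, 4, 6]

step 1: w=[0.0000, 0.0001, 0.6130, 0.2594, 0.1083, 0.0193, 0.0000]  mean=0.4643  Neff=2.1973  idx=[2, 2, 2, 2, 3, 3, 4]
step 2: w=[0.1820, 0.1820, 0.1820, 0.1820, 0.1067, 0.1067, 0.0587]  mean=0.4244  Neff=6.3023  idx=[0, 1, 1, 2, 3, 4, 5]
step 3: w=[0.1675, 0.1675, 0.1675, 0.1675, 0.1675, 0.0812, 0.0812]  mean=0.3925  Neff=6.5145  idx=[0, 1, 2, 3, 3, 4, 6]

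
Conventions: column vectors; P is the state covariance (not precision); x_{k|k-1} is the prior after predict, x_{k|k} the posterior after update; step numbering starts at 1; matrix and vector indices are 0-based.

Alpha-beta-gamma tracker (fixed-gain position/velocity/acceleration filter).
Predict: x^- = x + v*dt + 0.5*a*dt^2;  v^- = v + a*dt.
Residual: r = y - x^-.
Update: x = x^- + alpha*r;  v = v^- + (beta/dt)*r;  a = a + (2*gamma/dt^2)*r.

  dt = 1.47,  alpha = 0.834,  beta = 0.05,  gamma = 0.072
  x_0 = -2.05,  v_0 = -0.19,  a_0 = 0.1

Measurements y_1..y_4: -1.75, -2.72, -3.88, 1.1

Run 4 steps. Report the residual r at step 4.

step 1: x_pred=-2.2213  r=0.4713  x^+=-1.8282  v^+=-0.0270  a^+=0.1314
step 2: x_pred=-1.7259  r=-0.9941  x^+=-2.5550  v^+=0.1324  a^+=0.0652
step 3: x_pred=-2.2900  r=-1.5900  x^+=-3.6161  v^+=0.1741  a^+=-0.0408
step 4: x_pred=-3.4042  r=4.5042  x^+=0.3523  v^+=0.2673  a^+=0.2594

resid = 4.5042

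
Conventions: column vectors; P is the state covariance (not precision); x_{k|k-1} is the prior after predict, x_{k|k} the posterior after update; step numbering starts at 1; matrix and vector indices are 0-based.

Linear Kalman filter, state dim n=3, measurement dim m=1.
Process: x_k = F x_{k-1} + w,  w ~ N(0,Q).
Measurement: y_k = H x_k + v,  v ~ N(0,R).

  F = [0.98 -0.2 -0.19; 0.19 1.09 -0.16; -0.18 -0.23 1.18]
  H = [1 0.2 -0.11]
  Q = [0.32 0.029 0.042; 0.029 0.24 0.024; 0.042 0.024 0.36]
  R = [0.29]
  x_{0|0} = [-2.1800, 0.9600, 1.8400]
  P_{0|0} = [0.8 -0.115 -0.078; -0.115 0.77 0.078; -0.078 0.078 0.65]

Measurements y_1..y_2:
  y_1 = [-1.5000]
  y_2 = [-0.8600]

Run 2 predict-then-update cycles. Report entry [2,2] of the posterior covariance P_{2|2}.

step 1: x^-=[-2.6780, 0.3378, 2.3428]  P^-=[1.2226 -0.0872 -0.2955; -0.0872 1.1303 -0.2081; -0.2955 -0.2081 1.3130]  S=[1.6130]  K=[0.7673; 0.1003; -0.2985]  nu=[1.3681]  x^+=[-1.6282, 0.4750, 1.9343]  P^+=[0.2729 -0.2113 0.0740; -0.2113 1.1140 -0.1598; 0.0740 -0.1598 1.1692]
step 2: x^-=[-2.0581, -0.1011, 2.4664]  P^-=[0.7120 -0.3315 -0.0582; -0.3315 1.5671 -0.6274; -0.0582 -0.6274 2.0936]  S=[0.9978]  K=[0.6535; 0.0511; -0.4149]  nu=[1.4897]  x^+=[-1.0846, -0.0251, 1.8484]  P^+=[0.2858 -0.3648 0.2123; -0.3648 1.5645 -0.6062; 0.2123 -0.6062 1.9219]

P_post[2,2] = 1.9219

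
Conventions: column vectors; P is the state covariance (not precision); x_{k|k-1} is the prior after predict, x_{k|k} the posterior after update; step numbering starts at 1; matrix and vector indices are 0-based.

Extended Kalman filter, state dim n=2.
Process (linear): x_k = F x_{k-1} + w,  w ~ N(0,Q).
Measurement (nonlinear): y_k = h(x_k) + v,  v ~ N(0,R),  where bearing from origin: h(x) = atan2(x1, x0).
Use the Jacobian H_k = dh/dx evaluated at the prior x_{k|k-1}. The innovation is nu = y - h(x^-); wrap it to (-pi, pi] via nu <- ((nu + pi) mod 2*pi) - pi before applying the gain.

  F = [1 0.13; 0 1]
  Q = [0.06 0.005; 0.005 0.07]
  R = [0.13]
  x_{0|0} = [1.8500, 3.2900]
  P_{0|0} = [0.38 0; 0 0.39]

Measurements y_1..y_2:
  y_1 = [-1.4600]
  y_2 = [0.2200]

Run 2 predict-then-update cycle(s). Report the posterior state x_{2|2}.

step 1: x^-=[2.2777, 3.2900]  P^-=[0.4466 0.0557; 0.0557 0.4600]  H_jac=[-0.2055 0.1422]  S=[0.1549]  K=[-0.5412; 0.3485]  nu=[-2.4253]  x^+=[3.5903, 2.4447]  P^+=[0.4012 0.0849; 0.0849 0.4412]
step 2: x^-=[3.9081, 2.4447]  P^-=[0.4908 0.1473; 0.1473 0.5112]  H_jac=[-0.1150 0.1839]  S=[0.1476]  K=[-0.1991; 0.5223]  nu=[-0.3390]  x^+=[3.9756, 2.2677]  P^+=[0.4849 0.1626; 0.1626 0.4709]

x_post = [3.9756, 2.2677]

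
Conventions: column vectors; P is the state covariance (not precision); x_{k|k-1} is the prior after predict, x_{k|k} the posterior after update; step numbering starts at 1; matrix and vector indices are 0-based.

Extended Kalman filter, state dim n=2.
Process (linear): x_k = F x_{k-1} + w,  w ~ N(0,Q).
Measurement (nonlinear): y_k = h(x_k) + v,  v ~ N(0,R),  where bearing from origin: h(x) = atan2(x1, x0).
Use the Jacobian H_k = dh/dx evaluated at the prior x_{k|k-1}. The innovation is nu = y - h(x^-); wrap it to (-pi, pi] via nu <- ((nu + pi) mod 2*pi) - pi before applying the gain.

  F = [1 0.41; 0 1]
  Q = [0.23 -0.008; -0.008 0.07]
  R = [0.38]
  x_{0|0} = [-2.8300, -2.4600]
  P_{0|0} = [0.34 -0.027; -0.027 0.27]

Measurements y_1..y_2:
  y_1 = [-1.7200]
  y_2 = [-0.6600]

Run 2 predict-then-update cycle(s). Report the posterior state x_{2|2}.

step 1: x^-=[-3.8386, -2.4600]  P^-=[0.5932 0.0757; 0.0757 0.3400]  H_jac=[0.1183 -0.1847]  S=[0.3966]  K=[0.1418; -0.1357]  nu=[0.8517]  x^+=[-3.7179, -2.5756]  P^+=[0.5853 0.0833; 0.0833 0.3327]
step 2: x^-=[-4.7738, -2.5756]  P^-=[0.9395 0.2117; 0.2117 0.4027]  H_jac=[0.0875 -0.1622]  S=[0.3918]  K=[0.1222; -0.1195]  nu=[1.9868]  x^+=[-4.5310, -2.8129]  P^+=[0.9337 0.2175; 0.2175 0.3971]

x_post = [-4.5310, -2.8129]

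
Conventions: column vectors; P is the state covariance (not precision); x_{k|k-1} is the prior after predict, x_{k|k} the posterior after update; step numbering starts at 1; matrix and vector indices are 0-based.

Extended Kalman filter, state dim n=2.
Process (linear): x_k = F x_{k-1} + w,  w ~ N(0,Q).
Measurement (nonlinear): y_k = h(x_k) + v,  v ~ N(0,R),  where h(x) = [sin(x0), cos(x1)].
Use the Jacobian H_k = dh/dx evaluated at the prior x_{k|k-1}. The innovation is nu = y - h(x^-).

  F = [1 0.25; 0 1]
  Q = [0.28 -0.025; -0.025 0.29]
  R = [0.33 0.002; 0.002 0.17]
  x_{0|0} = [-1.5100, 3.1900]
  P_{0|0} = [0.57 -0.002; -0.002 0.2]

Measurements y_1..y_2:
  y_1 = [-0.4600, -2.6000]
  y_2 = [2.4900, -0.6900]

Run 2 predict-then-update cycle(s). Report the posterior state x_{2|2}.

x_post = [1.7227, 2.9965]

step 1: x^-=[-0.7125, 3.1900]  P^-=[0.8615 0.0230; 0.0230 0.4900]  H_jac=[0.7567 0.0000; 0.0000 0.0484]  S=[0.8233 0.0028; 0.0028 0.1711]  K=[0.7918 -0.0066; 0.0207 0.1382]  nu=[0.1937, -1.6012]  x^+=[-0.5485, 2.9727]  P^+=[0.3453 0.0094; 0.0094 0.4864]
step 2: x^-=[0.1947, 2.9727]  P^-=[0.6604 0.1060; 0.1060 0.7764]  H_jac=[0.9811 0.0000; 0.0000 -0.1681]  S=[0.9657 -0.0155; -0.0155 0.1919]  K=[0.6703 -0.0388; 0.0969 -0.6720]  nu=[2.2965, 0.2958]  x^+=[1.7227, 2.9965]  P^+=[0.2254 0.0312; 0.0312 0.6786]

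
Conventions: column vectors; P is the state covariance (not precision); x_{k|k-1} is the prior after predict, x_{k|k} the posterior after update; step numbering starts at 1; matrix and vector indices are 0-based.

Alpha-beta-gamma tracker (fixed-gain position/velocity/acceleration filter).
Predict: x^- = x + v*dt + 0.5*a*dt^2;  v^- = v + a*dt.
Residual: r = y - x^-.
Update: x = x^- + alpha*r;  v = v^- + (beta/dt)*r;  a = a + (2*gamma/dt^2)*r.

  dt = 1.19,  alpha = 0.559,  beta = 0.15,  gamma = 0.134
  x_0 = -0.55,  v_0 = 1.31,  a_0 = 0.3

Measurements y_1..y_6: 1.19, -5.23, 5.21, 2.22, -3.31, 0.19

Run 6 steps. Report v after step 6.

v_post = -1.9390

step 1: x_pred=1.2213  r=-0.0313  x^+=1.2038  v^+=1.6631  a^+=0.2941
step 2: x_pred=3.3911  r=-8.6211  x^+=-1.4281  v^+=0.9263  a^+=-1.3375
step 3: x_pred=-1.2728  r=6.4828  x^+=2.3511  v^+=0.1519  a^+=-0.1106
step 4: x_pred=2.4535  r=-0.2335  x^+=2.3230  v^+=-0.0092  a^+=-0.1548
step 5: x_pred=2.2025  r=-5.5125  x^+=-0.8790  v^+=-0.8882  a^+=-1.1980
step 6: x_pred=-2.7842  r=2.9742  x^+=-1.1216  v^+=-1.9390  a^+=-0.6351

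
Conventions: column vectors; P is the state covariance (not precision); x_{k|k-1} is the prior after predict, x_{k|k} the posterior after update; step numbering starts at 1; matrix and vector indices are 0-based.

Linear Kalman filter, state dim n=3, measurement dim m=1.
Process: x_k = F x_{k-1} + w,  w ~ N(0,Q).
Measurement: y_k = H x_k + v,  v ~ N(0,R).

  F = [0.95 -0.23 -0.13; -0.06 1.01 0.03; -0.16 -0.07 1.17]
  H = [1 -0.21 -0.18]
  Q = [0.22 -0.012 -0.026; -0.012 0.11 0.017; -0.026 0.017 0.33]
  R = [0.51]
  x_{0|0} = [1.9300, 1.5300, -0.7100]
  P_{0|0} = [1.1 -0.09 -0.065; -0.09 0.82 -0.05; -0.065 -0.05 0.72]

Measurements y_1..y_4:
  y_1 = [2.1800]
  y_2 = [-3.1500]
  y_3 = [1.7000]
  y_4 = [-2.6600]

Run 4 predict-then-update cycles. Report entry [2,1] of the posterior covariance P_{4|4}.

P_post[2,1] = -0.7799

step 1: x^-=[1.5739, 1.4082, -1.2466]  P^-=[1.3207 -0.3510 -0.3474; -0.3510 0.9592 -0.0451; -0.3474 -0.0451 1.3783]  S=[2.1868]  K=[0.6663; -0.2489; -0.2680]  nu=[0.6774]  x^+=[2.0252, 1.2396, -1.4282]  P^+=[0.3500 0.0116 0.0430; 0.0116 0.8237 -0.1910; 0.0430 -0.1910 1.2212]
step 2: x^-=[1.8245, 1.0876, -2.0818]  P^-=[0.5729 -0.1888 -0.1537; -0.1888 0.9395 -0.2253; -0.1537 -0.2253 2.0302]  S=[1.3077]  K=[0.4896; -0.2642; -0.3608]  nu=[-5.1209]  x^+=[-0.6826, 2.4405, -0.2344]  P^+=[0.2595 -0.0196 0.0773; -0.0196 0.8482 -0.3500; 0.0773 -0.3500 1.8600]
step 3: x^-=[-1.1793, 2.4989, -0.3359]  P^-=[0.4990 -0.1990 -0.1556; -0.1990 0.9587 -0.3907; -0.1556 -0.3907 2.9149]  S=[1.2558]  K=[0.4530; -0.2628; -0.4763]  nu=[3.3436]  x^+=[0.3352, 1.6202, -1.9285]  P^+=[0.2414 -0.0495 0.1154; -0.0495 0.8720 -0.5479; 0.1154 -0.5479 2.6299]
step 4: x^-=[0.1965, 1.5585, -2.4234]  P^-=[0.4888 -0.2069 -0.1741; -0.2069 0.9752 -0.5972; -0.1741 -0.5972 3.9860]  S=[1.2753]  K=[0.4419; -0.2385; -0.6007]  nu=[-2.9655]  x^+=[-1.1139, 2.2657, -0.6420]  P^+=[0.2398 -0.0725 0.1645; -0.0725 0.9026 -0.7799; 0.1645 -0.7799 3.5258]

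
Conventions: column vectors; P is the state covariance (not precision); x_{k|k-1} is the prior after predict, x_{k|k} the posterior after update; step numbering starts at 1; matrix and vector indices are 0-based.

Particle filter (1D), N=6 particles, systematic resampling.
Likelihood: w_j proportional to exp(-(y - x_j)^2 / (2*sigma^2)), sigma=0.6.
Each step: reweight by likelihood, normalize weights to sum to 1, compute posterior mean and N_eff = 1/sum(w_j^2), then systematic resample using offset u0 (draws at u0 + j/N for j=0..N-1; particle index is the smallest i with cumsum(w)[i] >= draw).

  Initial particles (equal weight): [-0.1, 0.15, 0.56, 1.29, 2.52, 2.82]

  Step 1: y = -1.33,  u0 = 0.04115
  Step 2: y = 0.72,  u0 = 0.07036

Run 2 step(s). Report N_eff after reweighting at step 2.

step 1: w=[0.6906, 0.2695, 0.0395, 0.0004, 0.0000, 0.0000]  mean=-0.0060  Neff=1.8147  idx=[0, 0, 0, 0, 1, 1]
step 2: w=[0.1381, 0.1381, 0.1381, 0.1381, 0.2238, 0.2238]  mean=0.0119  Neff=5.6672  idx=[0, 1, 2, 4, 4, 5]

N_eff = 5.6672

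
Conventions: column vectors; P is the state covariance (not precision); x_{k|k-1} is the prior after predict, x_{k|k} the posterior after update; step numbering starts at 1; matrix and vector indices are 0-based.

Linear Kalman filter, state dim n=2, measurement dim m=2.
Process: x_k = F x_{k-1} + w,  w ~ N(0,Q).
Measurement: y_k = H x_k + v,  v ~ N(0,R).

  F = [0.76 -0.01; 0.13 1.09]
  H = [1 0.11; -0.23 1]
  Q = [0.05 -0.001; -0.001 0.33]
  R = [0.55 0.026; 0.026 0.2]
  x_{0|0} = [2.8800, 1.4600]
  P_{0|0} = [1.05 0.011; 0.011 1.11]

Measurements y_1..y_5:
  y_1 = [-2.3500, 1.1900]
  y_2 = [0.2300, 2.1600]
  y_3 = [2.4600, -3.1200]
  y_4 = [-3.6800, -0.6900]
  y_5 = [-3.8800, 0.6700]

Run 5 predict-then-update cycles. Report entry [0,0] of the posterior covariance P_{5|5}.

P_post[0,0] = 0.0859

step 1: x^-=[2.1742, 1.9658]  P^-=[0.6564 0.0997; 0.0997 1.6697]  S=[1.2486 0.1559; 0.1559 1.8585]  K=[0.5437 -0.0732; 0.1176 0.8762]  nu=[-4.7404, -0.2757]  x^+=[-0.3828, 1.1668]  P^+=[0.2898 0.0662; 0.0662 0.1935]
step 2: x^-=[-0.3026, 1.2221]  P^-=[0.2164 0.0802; 0.0802 0.5836]  S=[0.7911 0.1186; 0.1186 0.7581]  K=[0.2854 -0.0045; 0.0725 0.7341]  nu=[0.3982, 0.8683]  x^+=[-0.1929, 1.8884]  P^+=[0.1523 0.0416; 0.0416 0.1583]
step 3: x^-=[-0.1655, 2.0332]  P^-=[0.1373 0.0467; 0.0467 0.5324]  S=[0.7041 0.0985; 0.0985 0.7182]  K=[0.2033 -0.0069; 0.0488 0.7197]  nu=[2.4018, -5.1913]  x^+=[0.3585, -1.5854]  P^+=[0.1085 0.0289; 0.0289 0.1518]
step 4: x^-=[0.2883, -1.6815]  P^-=[0.1122 0.0319; 0.0319 0.5204]  S=[0.6756 0.0886; 0.0886 0.7117]  K=[0.1730 -0.0129; 0.0381 0.7162]  nu=[-3.7833, 1.0578]  x^+=[-0.3800, -1.0681]  P^+=[0.0923 0.0231; 0.0231 0.1496]
step 5: x^-=[-0.2781, -1.2137]  P^-=[0.1030 0.0256; 0.0256 0.5158]  S=[0.6648 0.0840; 0.0840 0.7095]  K=[0.1612 -0.0164; 0.0335 0.7148]  nu=[-3.4684, 1.8197]  x^+=[-0.8669, -0.0294]  P^+=[0.0859 0.0207; 0.0207 0.1486]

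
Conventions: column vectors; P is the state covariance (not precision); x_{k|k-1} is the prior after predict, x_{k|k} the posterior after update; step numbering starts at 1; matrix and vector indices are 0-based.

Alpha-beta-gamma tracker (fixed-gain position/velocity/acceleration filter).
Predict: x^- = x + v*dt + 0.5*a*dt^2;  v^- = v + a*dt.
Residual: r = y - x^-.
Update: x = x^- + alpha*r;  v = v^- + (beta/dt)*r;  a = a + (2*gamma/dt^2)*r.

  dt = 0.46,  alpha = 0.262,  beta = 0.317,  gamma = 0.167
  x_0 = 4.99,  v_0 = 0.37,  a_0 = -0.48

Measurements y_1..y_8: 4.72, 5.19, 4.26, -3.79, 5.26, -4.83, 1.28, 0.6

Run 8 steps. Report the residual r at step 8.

resid = 6.4585

step 1: x_pred=5.1094  r=-0.3894  x^+=5.0074  v^+=-0.1192  a^+=-1.0947
step 2: x_pred=4.8368  r=0.3532  x^+=4.9293  v^+=-0.3793  a^+=-0.5371
step 3: x_pred=4.6980  r=-0.4380  x^+=4.5833  v^+=-0.9282  a^+=-1.2285
step 4: x_pred=4.0263  r=-7.8163  x^+=1.9784  v^+=-6.8798  a^+=-13.5661
step 5: x_pred=-2.6215  r=7.8815  x^+=-0.5566  v^+=-7.6888  a^+=-1.1255
step 6: x_pred=-4.2125  r=-0.6175  x^+=-4.3743  v^+=-8.6320  a^+=-2.1002
step 7: x_pred=-8.5672  r=9.8472  x^+=-5.9873  v^+=-2.8121  a^+=13.4431
step 8: x_pred=-5.8585  r=6.4585  x^+=-4.1664  v^+=7.8225  a^+=23.6376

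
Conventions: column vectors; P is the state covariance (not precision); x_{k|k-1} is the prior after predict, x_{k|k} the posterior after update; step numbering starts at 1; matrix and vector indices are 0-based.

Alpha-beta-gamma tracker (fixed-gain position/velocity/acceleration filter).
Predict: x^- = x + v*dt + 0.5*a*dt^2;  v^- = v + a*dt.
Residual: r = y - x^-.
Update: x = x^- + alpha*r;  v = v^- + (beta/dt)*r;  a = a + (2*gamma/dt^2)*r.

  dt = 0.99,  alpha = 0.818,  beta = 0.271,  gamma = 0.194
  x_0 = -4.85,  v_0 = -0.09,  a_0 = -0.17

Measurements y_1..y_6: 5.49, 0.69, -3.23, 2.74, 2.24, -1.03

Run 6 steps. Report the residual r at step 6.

step 1: x_pred=-5.0224  r=10.5124  x^+=3.5767  v^+=2.6193  a^+=3.9916
step 2: x_pred=8.1260  r=-7.4360  x^+=2.0433  v^+=4.5355  a^+=1.0479
step 3: x_pred=7.0471  r=-10.2771  x^+=-1.3596  v^+=2.7597  a^+=-3.0206
step 4: x_pred=-0.1077  r=2.8477  x^+=2.2217  v^+=0.5489  a^+=-1.8932
step 5: x_pred=1.8373  r=0.4027  x^+=2.1667  v^+=-1.2152  a^+=-1.7338
step 6: x_pred=0.1140  r=-1.1440  x^+=-0.8218  v^+=-3.2449  a^+=-2.1867

resid = -1.1440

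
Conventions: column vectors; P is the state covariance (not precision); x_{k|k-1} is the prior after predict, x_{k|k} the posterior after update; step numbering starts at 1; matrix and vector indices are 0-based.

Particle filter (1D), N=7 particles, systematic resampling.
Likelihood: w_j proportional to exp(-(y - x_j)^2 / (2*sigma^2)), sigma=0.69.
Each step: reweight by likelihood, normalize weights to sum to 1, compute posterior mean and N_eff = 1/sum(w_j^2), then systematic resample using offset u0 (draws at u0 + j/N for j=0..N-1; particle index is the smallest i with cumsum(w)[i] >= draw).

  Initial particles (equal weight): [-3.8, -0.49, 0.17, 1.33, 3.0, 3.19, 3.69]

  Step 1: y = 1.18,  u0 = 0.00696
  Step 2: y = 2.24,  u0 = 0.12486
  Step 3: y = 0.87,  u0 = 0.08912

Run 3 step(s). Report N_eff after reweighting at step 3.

N_eff = 7.0000

step 1: w=[0.0000, 0.0377, 0.2414, 0.6882, 0.0217, 0.0101, 0.0009]  mean=1.0388  Neff=1.8733  idx=[1, 2, 3, 3, 3, 3, 3]
step 2: w=[0.0002, 0.0053, 0.1989, 0.1989, 0.1989, 0.1989, 0.1989]  mean=1.3235  Neff=5.0544  idx=[2, 3, 4, 4, 5, 6, 6]
step 3: w=[0.1429, 0.1429, 0.1429, 0.1429, 0.1429, 0.1429, 0.1429]  mean=1.3300  Neff=7.0000  idx=[0, 1, 2, 3, 4, 5, 6]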